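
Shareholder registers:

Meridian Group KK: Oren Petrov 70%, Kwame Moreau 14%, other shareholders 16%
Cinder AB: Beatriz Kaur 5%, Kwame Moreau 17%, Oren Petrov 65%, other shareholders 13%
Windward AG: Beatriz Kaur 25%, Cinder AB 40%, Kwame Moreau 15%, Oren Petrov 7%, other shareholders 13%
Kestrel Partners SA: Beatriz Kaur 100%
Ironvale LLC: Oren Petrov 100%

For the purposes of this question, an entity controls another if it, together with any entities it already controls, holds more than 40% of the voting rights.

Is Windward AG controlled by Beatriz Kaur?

No

Beatriz holds 100% of Kestrel, so Beatriz controls Kestrel.
In Windward, Beatriz's side holds only 25%, not > 40%.
So Beatriz does not control Windward.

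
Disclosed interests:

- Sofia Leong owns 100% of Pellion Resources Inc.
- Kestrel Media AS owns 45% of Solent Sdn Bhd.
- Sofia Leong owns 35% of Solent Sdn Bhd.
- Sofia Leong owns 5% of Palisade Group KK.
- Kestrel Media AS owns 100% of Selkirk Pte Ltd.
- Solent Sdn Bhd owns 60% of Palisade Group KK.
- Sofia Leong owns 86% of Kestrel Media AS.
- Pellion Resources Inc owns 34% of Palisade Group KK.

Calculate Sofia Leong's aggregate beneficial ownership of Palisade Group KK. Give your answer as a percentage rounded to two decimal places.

83.22%

Sofia reaches Palisade along 4 paths.
Via Kestrel → Solent: 86% × 45% × 60% = 23.22%.
Via Solent: 35% × 60% = 21%.
Via Pellion: 100% × 34% = 34%.
Direct stake: 5% = 5%.
Total: 23.22% + 21% + 34% + 5% = 83.22%.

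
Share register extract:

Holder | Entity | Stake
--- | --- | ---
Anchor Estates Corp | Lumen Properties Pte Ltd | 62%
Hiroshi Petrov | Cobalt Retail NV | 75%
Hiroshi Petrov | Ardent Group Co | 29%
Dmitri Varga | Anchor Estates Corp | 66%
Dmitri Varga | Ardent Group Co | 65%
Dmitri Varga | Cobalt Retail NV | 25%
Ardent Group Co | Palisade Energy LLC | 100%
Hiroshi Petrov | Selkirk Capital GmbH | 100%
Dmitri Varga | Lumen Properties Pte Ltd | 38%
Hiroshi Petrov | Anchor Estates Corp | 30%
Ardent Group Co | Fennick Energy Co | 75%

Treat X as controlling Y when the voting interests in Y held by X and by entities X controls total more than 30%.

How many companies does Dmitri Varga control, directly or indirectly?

5

Dmitri holds 65% of Ardent, so Dmitri controls Ardent.
Dmitri holds 66% of Anchor, so Dmitri controls Anchor.
Dmitri and Anchor together hold 38% + 62% = 100% of Lumen, so Dmitri controls Lumen.
Ardent holds 75% of Fennick, so Dmitri controls Fennick.
Ardent holds 100% of Palisade, so Dmitri controls Palisade.
No other company's threshold is met.
Dmitri controls 5 companies.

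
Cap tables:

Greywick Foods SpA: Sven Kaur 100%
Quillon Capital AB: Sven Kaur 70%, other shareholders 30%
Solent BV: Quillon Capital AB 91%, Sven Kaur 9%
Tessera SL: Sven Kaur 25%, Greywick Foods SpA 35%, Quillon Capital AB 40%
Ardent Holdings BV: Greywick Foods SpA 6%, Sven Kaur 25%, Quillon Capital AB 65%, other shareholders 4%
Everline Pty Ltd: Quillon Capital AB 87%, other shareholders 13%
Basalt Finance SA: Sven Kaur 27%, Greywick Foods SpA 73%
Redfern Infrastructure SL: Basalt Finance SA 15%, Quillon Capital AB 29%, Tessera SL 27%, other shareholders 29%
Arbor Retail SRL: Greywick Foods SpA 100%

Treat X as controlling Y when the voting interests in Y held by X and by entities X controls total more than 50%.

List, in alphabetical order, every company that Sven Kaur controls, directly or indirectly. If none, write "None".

Sven holds 100% of Greywick, so Sven controls Greywick.
Sven holds 70% of Quillon, so Sven controls Quillon.
Quillon and Sven together hold 91% + 9% = 100% of Solent, so Sven controls Solent.
Sven and Greywick and Quillon together hold 25% + 35% + 40% = 100% of Tessera, so Sven controls Tessera.
Greywick and Sven and Quillon together hold 6% + 25% + 65% = 96% of Ardent, so Sven controls Ardent.
Quillon holds 87% of Everline, so Sven controls Everline.
Sven and Greywick together hold 27% + 73% = 100% of Basalt, so Sven controls Basalt.
Basalt and Quillon and Tessera together hold 15% + 29% + 27% = 71% of Redfern, so Sven controls Redfern.
Greywick holds 100% of Arbor, so Sven controls Arbor.

Arbor Retail SRL, Ardent Holdings BV, Basalt Finance SA, Everline Pty Ltd, Greywick Foods SpA, Quillon Capital AB, Redfern Infrastructure SL, Solent BV, Tessera SL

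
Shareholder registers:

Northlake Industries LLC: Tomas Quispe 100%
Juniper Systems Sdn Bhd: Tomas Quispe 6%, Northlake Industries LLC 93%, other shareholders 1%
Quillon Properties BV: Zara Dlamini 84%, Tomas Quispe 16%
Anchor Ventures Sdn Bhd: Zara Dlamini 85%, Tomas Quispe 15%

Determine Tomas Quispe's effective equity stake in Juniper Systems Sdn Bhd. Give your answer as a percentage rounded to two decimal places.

99.00%

Tomas reaches Juniper along 2 paths.
Direct stake: 6% = 6%.
Via Northlake: 100% × 93% = 93%.
Total: 6% + 93% = 99%.
Rounded: 99.00%.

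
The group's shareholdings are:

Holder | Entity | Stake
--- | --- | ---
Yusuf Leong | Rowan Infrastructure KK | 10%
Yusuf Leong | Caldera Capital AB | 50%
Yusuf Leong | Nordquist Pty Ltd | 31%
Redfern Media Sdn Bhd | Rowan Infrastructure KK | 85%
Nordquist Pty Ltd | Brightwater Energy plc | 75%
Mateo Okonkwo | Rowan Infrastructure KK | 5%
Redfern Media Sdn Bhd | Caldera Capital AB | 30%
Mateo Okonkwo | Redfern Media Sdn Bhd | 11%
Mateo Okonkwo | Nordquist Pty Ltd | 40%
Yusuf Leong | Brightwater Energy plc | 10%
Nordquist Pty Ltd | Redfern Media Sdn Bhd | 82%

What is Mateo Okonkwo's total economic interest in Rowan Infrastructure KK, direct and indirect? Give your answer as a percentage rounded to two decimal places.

Mateo reaches Rowan along 3 paths.
Via Nordquist → Redfern: 40% × 82% × 85% = 27.88%.
Via Redfern: 11% × 85% = 9.35%.
Direct stake: 5% = 5%.
Total: 27.88% + 9.35% + 5% = 42.23%.

42.23%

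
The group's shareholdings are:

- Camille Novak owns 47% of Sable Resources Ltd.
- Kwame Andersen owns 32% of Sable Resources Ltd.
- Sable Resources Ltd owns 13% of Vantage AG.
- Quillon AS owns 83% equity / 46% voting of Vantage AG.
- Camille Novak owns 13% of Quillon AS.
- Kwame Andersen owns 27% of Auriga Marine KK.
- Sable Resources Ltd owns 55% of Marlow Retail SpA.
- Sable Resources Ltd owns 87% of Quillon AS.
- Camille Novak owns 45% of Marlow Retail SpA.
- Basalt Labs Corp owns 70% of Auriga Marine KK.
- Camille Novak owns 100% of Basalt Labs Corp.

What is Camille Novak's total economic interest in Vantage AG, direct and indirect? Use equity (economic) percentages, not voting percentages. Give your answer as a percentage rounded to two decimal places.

Camille reaches Vantage along 3 paths.
Via Sable → Quillon: 47% × 87% × 83% = 33.9387%.
Via Quillon: 13% × 83% = 10.79%.
Via Sable: 47% × 13% = 6.11%.
Total: 33.9387% + 10.79% + 6.11% = 50.8387%.
Rounded: 50.84%.

50.84%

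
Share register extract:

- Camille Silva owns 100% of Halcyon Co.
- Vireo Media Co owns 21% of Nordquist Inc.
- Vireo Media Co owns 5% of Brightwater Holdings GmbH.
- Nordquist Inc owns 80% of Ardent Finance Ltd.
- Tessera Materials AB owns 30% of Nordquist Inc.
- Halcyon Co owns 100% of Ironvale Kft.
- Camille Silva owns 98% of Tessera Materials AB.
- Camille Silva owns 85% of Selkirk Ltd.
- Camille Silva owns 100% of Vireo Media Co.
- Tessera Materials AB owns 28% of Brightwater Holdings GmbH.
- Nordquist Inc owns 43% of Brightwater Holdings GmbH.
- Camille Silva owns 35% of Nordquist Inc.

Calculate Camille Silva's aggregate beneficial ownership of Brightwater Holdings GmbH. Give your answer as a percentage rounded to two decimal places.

Camille reaches Brightwater along 5 paths.
Via Tessera: 98% × 28% = 27.44%.
Via Vireo: 100% × 5% = 5%.
Via Nordquist: 35% × 43% = 15.05%.
Via Tessera → Nordquist: 98% × 30% × 43% = 12.642%.
Via Vireo → Nordquist: 100% × 21% × 43% = 9.03%.
Total: 27.44% + 5% + 15.05% + 12.642% + 9.03% = 69.162%.
Rounded: 69.16%.

69.16%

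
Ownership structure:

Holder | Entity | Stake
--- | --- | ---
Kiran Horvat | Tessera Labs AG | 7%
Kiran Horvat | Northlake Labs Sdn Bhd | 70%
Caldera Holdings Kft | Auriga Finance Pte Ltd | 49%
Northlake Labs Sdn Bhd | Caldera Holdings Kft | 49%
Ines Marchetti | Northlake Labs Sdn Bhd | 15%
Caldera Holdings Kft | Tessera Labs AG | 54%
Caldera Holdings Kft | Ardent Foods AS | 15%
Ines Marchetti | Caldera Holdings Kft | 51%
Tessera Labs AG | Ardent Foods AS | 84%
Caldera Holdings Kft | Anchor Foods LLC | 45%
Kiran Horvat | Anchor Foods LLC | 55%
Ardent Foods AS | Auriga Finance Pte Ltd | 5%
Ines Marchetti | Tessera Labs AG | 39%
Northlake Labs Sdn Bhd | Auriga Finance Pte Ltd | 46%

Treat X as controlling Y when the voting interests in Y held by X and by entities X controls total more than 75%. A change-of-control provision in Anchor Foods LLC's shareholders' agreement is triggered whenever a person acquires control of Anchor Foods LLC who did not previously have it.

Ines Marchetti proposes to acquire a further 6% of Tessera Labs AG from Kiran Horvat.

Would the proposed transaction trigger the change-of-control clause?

The purchase adds only to Ines's holdings (Kiran's stake shrinks), so Ines is the only person who could newly come to control Anchor.
Ines's largest direct stake is 51% in Caldera, which does not meet the threshold, so Ines controls no company.
Neither Ines nor any entity Ines controls holds any voting interest in Anchor.
So before the transaction, Ines does not control Anchor.
After the purchase, Ines's direct stake in Tessera rises to 39% + 6% = 45%, and Kiran's stake falls to 1%.
Ines's side now holds 45% of Tessera, not > 75%, so Ines still does not control Tessera.
After the transaction, neither Ines nor any entity Ines controls holds a voting interest in Anchor, so Ines still does not control it.
No new person acquires control, so the clause is not triggered.

No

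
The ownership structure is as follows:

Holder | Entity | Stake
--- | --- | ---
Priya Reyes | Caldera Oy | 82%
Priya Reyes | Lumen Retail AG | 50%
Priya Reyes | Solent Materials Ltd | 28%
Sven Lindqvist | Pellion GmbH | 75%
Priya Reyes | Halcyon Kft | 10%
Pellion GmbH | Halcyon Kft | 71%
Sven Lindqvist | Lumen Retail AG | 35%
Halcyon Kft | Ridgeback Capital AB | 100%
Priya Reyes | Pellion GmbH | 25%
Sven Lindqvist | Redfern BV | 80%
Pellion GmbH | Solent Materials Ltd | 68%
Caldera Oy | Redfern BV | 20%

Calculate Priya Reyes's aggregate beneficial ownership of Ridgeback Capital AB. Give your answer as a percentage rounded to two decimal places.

27.75%

Priya reaches Ridgeback along 2 paths.
Via Pellion → Halcyon: 25% × 71% × 100% = 17.75%.
Via Halcyon: 10% × 100% = 10%.
Total: 17.75% + 10% = 27.75%.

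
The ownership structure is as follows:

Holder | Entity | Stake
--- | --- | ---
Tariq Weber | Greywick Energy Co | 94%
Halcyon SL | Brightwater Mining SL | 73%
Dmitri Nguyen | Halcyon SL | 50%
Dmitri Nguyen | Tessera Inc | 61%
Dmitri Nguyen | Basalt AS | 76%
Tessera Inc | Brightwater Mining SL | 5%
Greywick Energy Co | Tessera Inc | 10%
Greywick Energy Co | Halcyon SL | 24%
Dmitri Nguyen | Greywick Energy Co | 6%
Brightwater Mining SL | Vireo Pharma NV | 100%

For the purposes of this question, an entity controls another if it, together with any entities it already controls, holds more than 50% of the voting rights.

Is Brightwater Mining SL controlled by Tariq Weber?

Tariq holds 94% of Greywick, so Tariq controls Greywick.
Neither Tariq nor any entity Tariq controls holds any voting interest in Brightwater.
So Tariq does not control Brightwater.

No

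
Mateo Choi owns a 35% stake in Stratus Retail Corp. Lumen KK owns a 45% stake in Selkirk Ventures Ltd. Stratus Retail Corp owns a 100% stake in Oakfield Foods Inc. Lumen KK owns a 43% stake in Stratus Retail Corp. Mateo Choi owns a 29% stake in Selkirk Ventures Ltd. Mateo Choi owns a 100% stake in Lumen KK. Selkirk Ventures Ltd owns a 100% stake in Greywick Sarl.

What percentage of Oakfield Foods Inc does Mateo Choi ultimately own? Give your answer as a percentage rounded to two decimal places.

Mateo reaches Oakfield along 2 paths.
Via Lumen → Stratus: 100% × 43% × 100% = 43%.
Via Stratus: 35% × 100% = 35%.
Total: 43% + 35% = 78%.
Rounded: 78.00%.

78.00%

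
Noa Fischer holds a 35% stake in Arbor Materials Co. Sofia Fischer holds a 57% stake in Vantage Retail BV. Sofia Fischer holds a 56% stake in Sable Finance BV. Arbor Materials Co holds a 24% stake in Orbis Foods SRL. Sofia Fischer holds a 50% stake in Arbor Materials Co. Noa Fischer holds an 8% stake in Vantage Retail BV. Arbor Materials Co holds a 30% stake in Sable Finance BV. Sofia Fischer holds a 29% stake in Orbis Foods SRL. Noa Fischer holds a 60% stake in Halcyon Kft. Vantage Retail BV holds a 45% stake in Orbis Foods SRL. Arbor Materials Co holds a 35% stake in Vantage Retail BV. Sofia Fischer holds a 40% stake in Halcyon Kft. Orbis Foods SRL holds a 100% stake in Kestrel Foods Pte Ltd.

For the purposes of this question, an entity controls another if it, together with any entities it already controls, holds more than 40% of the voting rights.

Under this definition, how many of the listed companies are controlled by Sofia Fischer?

Sofia holds 50% of Arbor, so Sofia controls Arbor.
Arbor and Sofia together hold 30% + 56% = 86% of Sable, so Sofia controls Sable.
Sofia and Arbor together hold 57% + 35% = 92% of Vantage, so Sofia controls Vantage.
Sofia and Arbor and Vantage together hold 29% + 24% + 45% = 98% of Orbis, so Sofia controls Orbis.
Orbis holds 100% of Kestrel, so Sofia controls Kestrel.
No other company's threshold is met.
Sofia controls 5 companies.

5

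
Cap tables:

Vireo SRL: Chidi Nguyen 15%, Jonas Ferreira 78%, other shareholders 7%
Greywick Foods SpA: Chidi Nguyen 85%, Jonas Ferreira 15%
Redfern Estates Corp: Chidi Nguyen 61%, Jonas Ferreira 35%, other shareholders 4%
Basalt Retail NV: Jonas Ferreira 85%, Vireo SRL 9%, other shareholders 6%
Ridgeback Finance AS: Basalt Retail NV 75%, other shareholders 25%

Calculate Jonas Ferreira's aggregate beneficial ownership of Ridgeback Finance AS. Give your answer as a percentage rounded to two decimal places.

69.02%

Jonas reaches Ridgeback along 2 paths.
Via Basalt: 85% × 75% = 63.75%.
Via Vireo → Basalt: 78% × 9% × 75% = 5.265%.
Total: 63.75% + 5.265% = 69.015%.
Rounded: 69.02%.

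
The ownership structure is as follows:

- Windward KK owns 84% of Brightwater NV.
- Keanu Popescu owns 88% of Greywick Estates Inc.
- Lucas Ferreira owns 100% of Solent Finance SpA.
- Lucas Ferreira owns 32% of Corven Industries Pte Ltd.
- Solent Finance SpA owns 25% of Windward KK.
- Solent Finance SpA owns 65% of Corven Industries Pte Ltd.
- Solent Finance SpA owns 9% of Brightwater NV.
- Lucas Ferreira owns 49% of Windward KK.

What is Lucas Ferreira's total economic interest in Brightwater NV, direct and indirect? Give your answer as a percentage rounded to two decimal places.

71.16%

Lucas reaches Brightwater along 3 paths.
Via Solent → Windward: 100% × 25% × 84% = 21%.
Via Windward: 49% × 84% = 41.16%.
Via Solent: 100% × 9% = 9%.
Total: 21% + 41.16% + 9% = 71.16%.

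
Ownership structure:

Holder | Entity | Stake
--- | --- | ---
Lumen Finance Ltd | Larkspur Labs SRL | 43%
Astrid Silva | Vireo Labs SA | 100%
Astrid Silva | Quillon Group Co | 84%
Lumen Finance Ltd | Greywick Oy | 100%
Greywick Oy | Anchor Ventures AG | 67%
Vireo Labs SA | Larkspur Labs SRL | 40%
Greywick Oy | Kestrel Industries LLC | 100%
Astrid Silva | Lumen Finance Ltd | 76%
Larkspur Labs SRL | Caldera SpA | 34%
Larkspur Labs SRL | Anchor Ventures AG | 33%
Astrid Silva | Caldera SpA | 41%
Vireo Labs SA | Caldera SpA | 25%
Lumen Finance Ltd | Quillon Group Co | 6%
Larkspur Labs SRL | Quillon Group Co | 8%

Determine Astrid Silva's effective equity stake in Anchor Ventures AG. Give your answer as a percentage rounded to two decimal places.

74.90%

Astrid reaches Anchor along 3 paths.
Via Lumen → Greywick: 76% × 100% × 67% = 50.92%.
Via Lumen → Larkspur: 76% × 43% × 33% = 10.7844%.
Via Vireo → Larkspur: 100% × 40% × 33% = 13.2%.
Total: 50.92% + 10.7844% + 13.2% = 74.9044%.
Rounded: 74.90%.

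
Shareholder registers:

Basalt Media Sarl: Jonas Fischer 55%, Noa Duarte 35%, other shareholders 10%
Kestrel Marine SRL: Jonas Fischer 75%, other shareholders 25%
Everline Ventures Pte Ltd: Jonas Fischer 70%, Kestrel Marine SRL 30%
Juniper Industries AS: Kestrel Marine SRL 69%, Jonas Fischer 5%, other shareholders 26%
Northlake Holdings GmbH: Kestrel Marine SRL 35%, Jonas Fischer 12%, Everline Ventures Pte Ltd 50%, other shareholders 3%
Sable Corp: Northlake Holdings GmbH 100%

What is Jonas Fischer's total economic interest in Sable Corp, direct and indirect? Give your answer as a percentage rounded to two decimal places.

84.50%

Jonas reaches Sable along 4 paths.
Via Kestrel → Northlake: 75% × 35% × 100% = 26.25%.
Via Northlake: 12% × 100% = 12%.
Via Everline → Northlake: 70% × 50% × 100% = 35%.
Via Kestrel → Everline → Northlake: 75% × 30% × 50% × 100% = 11.25%.
Total: 26.25% + 12% + 35% + 11.25% = 84.5%.
Rounded: 84.50%.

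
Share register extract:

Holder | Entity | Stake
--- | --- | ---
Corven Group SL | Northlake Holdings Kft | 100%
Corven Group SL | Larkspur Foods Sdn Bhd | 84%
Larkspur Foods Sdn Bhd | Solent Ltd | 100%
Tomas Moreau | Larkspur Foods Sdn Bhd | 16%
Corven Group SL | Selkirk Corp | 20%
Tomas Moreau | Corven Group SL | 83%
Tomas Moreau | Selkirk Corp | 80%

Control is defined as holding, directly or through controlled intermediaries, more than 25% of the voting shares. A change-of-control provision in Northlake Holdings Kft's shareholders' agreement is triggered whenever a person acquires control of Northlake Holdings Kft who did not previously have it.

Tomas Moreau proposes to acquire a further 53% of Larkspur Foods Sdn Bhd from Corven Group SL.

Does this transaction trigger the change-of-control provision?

The purchase adds only to Tomas's holdings (Corven's stake shrinks), so Tomas is the only person who could newly come to control Northlake.
Tomas holds 83% of Corven, so Tomas controls Corven.
Corven holds 100% of Northlake, so Tomas controls Northlake.
So Tomas already controls Northlake before the transaction.
After the purchase, Tomas's direct stake in Larkspur rises to 16% + 53% = 69%, and Corven's stake falls to 31%.
Tomas controlled Northlake already, so this is not a new person acquiring control; every other person's position is unchanged or reduced.
No new person acquires control, so the clause is not triggered.

No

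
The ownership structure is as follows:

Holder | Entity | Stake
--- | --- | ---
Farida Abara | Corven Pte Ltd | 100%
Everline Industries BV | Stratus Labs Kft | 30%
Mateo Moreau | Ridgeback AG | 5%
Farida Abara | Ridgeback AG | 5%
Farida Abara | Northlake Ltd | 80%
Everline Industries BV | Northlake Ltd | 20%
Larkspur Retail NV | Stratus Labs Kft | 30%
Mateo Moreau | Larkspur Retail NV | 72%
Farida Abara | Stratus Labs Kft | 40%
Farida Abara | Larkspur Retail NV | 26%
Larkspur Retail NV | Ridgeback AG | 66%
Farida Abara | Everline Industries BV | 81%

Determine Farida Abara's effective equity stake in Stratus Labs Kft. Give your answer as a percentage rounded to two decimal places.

72.10%

Farida reaches Stratus along 3 paths.
Via Everline: 81% × 30% = 24.3%.
Via Larkspur: 26% × 30% = 7.8%.
Direct stake: 40% = 40%.
Total: 24.3% + 7.8% + 40% = 72.1%.
Rounded: 72.10%.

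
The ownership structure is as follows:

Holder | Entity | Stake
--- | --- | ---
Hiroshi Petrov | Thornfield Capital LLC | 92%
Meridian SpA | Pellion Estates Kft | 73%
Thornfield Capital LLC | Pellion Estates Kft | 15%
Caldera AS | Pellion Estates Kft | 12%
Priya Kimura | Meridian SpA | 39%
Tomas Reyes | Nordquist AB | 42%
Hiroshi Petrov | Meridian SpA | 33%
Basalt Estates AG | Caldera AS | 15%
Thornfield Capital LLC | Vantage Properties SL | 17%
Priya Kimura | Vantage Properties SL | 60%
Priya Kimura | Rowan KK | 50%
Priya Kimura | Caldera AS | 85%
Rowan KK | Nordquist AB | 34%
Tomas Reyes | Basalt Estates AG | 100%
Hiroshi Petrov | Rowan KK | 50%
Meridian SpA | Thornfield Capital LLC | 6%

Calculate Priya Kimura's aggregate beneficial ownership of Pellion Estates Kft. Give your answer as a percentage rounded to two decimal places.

Priya reaches Pellion along 3 paths.
Via Meridian: 39% × 73% = 28.47%.
Via Caldera: 85% × 12% = 10.2%.
Via Meridian → Thornfield: 39% × 6% × 15% = 0.351%.
Total: 28.47% + 10.2% + 0.351% = 39.021%.
Rounded: 39.02%.

39.02%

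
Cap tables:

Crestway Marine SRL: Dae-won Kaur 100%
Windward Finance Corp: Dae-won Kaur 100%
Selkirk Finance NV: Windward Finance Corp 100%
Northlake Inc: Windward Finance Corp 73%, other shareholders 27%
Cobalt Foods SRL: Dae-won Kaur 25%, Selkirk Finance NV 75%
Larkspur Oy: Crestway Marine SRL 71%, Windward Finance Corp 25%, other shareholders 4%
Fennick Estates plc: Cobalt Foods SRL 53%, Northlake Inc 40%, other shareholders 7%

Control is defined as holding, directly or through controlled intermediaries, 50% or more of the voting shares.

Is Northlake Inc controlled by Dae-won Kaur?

Dae-won holds 100% of Windward, so Dae-won controls Windward.
Windward holds 73% of Northlake, so Dae-won controls Northlake.

Yes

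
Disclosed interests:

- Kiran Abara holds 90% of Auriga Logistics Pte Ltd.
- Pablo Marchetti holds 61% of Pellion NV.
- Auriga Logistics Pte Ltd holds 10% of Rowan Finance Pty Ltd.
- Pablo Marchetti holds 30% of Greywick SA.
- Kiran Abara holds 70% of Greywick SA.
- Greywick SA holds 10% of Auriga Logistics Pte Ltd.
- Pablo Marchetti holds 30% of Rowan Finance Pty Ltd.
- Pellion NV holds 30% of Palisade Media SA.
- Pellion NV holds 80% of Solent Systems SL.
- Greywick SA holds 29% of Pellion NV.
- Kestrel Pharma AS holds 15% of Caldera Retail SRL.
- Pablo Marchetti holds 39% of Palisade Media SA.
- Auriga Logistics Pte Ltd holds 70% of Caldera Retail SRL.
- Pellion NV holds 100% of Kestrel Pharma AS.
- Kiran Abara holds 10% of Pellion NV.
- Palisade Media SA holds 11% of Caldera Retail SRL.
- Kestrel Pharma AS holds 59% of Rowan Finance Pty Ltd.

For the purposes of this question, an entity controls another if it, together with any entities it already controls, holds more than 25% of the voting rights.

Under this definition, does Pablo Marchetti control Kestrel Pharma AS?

Yes

Pablo holds 30% of Greywick, so Pablo controls Greywick.
Pablo and Greywick together hold 61% + 29% = 90% of Pellion, so Pablo controls Pellion.
Pellion holds 100% of Kestrel, so Pablo controls Kestrel.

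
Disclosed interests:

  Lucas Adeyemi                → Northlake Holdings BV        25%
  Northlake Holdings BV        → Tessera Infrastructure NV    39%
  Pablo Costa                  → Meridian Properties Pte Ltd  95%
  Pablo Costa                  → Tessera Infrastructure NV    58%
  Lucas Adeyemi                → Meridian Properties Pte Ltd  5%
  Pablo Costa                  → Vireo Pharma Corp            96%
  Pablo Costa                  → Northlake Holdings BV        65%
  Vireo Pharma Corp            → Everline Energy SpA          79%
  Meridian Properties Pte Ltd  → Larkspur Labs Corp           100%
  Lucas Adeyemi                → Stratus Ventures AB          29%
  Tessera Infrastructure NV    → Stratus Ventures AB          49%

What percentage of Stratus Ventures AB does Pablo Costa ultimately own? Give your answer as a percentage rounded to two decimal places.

40.84%

Pablo reaches Stratus along 2 paths.
Via Tessera: 58% × 49% = 28.42%.
Via Northlake → Tessera: 65% × 39% × 49% = 12.4215%.
Total: 28.42% + 12.4215% = 40.8415%.
Rounded: 40.84%.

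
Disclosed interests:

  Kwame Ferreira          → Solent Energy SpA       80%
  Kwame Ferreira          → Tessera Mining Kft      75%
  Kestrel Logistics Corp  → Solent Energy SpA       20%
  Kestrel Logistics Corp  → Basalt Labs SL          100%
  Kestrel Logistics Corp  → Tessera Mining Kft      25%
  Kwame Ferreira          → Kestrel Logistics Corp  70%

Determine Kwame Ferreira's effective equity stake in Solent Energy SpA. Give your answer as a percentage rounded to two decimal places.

Kwame reaches Solent along 2 paths.
Direct stake: 80% = 80%.
Via Kestrel: 70% × 20% = 14%.
Total: 80% + 14% = 94%.
Rounded: 94.00%.

94.00%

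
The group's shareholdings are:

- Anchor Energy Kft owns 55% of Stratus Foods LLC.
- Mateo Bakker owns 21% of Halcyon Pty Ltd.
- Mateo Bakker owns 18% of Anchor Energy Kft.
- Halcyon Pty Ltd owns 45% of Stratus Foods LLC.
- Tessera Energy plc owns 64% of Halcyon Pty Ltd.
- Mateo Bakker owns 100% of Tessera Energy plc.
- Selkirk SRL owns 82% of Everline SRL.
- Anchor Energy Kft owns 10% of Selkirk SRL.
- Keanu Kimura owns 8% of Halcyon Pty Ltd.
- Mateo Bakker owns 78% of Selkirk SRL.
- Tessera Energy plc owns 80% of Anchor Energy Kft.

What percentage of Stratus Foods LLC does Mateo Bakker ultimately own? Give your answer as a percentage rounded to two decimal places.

92.15%

Mateo reaches Stratus along 4 paths.
Via Anchor: 18% × 55% = 9.9%.
Via Tessera → Anchor: 100% × 80% × 55% = 44%.
Via Halcyon: 21% × 45% = 9.45%.
Via Tessera → Halcyon: 100% × 64% × 45% = 28.8%.
Total: 9.9% + 44% + 9.45% + 28.8% = 92.15%.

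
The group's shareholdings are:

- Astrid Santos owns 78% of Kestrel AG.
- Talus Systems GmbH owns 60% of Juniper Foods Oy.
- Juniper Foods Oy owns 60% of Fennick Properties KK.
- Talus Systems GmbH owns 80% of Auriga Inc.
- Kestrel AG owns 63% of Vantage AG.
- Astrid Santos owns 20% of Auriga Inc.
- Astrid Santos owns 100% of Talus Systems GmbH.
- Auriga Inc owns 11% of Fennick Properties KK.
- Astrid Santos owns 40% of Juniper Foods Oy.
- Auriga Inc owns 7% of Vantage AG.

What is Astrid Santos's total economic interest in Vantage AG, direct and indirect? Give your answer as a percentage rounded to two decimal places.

Astrid reaches Vantage along 3 paths.
Via Kestrel: 78% × 63% = 49.14%.
Via Auriga: 20% × 7% = 1.4%.
Via Talus → Auriga: 100% × 80% × 7% = 5.6%.
Total: 49.14% + 1.4% + 5.6% = 56.14%.

56.14%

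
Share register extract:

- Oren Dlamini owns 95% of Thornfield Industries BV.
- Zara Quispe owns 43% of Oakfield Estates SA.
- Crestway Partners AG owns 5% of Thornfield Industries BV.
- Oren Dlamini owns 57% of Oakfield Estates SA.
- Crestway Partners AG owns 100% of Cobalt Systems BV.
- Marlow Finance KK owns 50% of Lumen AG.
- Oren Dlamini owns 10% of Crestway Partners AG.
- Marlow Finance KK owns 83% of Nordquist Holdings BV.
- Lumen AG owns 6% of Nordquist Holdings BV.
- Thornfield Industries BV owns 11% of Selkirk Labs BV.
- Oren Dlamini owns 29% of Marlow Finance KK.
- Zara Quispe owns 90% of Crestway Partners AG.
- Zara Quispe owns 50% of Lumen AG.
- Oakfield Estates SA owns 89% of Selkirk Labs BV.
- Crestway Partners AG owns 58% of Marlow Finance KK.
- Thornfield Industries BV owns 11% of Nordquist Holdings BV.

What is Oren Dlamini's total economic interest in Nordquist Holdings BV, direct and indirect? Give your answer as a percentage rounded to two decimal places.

40.43%

Oren reaches Nordquist along 6 paths.
Via Thornfield: 95% × 11% = 10.45%.
Via Crestway → Thornfield: 10% × 5% × 11% = 0.055%.
Via Marlow: 29% × 83% = 24.07%.
Via Crestway → Marlow: 10% × 58% × 83% = 4.814%.
Via Marlow → Lumen: 29% × 50% × 6% = 0.87%.
Via Crestway → Marlow → Lumen: 10% × 58% × 50% × 6% = 0.174%.
Total: 10.45% + 0.055% + 24.07% + 4.814% + 0.87% + 0.174% = 40.433%.
Rounded: 40.43%.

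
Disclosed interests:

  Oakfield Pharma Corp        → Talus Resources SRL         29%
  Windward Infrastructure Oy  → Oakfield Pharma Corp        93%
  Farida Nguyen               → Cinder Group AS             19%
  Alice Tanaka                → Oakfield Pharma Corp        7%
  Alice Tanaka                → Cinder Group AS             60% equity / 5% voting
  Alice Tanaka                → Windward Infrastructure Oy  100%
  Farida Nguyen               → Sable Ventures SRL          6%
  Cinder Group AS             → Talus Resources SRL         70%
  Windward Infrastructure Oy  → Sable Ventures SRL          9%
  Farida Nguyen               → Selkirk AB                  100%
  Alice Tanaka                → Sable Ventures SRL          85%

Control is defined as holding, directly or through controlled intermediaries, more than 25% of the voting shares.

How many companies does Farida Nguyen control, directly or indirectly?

Farida holds 100% of Selkirk, so Farida controls Selkirk.
No other company's threshold is met.
Farida controls 1 company.

1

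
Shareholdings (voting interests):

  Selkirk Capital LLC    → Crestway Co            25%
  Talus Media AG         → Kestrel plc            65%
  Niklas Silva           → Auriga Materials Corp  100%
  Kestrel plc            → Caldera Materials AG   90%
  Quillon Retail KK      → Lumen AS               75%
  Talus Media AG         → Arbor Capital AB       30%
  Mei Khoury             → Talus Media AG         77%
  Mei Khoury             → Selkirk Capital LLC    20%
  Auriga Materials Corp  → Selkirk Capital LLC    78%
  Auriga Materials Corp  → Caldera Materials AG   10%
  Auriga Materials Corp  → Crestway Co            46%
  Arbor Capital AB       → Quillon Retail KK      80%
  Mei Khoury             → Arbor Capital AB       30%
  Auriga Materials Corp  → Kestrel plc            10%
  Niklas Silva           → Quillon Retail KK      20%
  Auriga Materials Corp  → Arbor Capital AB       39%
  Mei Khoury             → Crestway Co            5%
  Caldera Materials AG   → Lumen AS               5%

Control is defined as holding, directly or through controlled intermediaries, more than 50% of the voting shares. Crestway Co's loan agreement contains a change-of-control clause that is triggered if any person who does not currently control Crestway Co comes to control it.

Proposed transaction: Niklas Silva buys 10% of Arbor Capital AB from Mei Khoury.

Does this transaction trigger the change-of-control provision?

No

The purchase adds only to Niklas's holdings (Mei's stake shrinks), so Niklas is the only person who could newly come to control Crestway.
Niklas holds 100% of Auriga, so Niklas controls Auriga.
Auriga holds 78% of Selkirk, so Niklas controls Selkirk.
Auriga and Selkirk together hold 46% + 25% = 71% of Crestway, so Niklas controls Crestway.
So Niklas already controls Crestway before the transaction.
After the purchase, Niklas holds 10% of Arbor directly, and Mei's stake falls to 20%.
Niklas controlled Crestway already, so this is not a new person acquiring control; every other person's position is unchanged or reduced.
No new person acquires control, so the clause is not triggered.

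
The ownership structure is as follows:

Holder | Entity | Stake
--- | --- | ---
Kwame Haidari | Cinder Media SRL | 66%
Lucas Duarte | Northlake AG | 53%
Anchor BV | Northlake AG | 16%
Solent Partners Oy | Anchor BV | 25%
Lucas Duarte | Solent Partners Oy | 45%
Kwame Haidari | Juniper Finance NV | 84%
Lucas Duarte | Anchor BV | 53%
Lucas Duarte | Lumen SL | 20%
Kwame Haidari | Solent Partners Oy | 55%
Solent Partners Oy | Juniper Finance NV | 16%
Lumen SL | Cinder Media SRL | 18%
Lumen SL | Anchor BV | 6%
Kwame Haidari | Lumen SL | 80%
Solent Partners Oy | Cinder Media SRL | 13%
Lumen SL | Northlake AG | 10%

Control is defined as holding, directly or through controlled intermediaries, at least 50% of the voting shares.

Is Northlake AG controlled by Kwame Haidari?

No

Kwame holds 55% of Solent, so Kwame controls Solent.
Kwame holds 80% of Lumen, so Kwame controls Lumen.
Solent and Kwame and Lumen together hold 13% + 66% + 18% = 97% of Cinder, so Kwame controls Cinder.
Solent and Kwame together hold 16% + 84% = 100% of Juniper, so Kwame controls Juniper.
In Northlake, Kwame's side holds only 10%, not ≥ 50%.
So Kwame does not control Northlake.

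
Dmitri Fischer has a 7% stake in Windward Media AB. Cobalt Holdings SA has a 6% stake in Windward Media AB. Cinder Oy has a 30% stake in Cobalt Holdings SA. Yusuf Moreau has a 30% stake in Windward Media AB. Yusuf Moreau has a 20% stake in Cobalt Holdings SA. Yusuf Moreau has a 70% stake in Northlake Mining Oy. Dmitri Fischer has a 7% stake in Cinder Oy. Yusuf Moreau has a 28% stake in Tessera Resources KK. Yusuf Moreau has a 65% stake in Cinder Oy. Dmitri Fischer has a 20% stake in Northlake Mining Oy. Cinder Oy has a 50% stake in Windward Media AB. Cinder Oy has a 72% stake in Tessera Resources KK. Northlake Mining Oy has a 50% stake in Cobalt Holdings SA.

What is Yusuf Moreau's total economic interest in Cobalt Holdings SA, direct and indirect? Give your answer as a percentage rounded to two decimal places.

74.50%

Yusuf reaches Cobalt along 3 paths.
Via Cinder: 65% × 30% = 19.5%.
Direct stake: 20% = 20%.
Via Northlake: 70% × 50% = 35%.
Total: 19.5% + 20% + 35% = 74.5%.
Rounded: 74.50%.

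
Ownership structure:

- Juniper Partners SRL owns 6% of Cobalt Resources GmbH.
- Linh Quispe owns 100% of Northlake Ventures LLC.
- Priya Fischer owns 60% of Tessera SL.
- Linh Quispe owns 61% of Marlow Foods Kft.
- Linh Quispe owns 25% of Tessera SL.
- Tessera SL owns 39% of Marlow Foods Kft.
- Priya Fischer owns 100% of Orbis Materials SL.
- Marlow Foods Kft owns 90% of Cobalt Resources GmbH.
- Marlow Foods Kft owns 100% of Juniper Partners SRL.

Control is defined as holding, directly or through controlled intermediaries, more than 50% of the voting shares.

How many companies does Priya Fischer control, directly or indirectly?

2

Priya holds 60% of Tessera, so Priya controls Tessera.
Priya holds 100% of Orbis, so Priya controls Orbis.
No other company's threshold is met.
Priya controls 2 companies.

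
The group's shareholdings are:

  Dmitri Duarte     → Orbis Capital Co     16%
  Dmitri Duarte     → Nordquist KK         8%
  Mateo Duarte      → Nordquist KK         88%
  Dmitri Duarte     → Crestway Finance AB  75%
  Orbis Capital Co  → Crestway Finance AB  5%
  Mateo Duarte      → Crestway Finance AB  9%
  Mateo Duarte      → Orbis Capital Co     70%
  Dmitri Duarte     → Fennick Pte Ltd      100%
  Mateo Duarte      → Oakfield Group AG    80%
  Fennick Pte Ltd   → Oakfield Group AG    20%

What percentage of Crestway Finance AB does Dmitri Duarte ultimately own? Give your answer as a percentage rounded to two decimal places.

75.80%

Dmitri reaches Crestway along 2 paths.
Via Orbis: 16% × 5% = 0.8%.
Direct stake: 75% = 75%.
Total: 0.8% + 75% = 75.8%.
Rounded: 75.80%.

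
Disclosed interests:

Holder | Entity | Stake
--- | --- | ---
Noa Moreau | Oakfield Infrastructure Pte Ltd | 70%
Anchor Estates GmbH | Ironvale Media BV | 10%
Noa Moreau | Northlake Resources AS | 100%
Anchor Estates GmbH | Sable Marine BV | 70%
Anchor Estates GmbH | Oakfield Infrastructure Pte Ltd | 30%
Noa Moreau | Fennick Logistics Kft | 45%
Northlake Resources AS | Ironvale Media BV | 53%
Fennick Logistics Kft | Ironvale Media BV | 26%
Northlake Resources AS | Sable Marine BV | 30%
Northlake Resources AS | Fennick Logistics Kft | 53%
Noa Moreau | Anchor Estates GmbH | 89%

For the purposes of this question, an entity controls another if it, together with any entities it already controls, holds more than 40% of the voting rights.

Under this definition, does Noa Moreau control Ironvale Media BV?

Noa holds 89% of Anchor, so Noa controls Anchor.
Noa holds 100% of Northlake, so Noa controls Northlake.
Northlake and Noa together hold 53% + 45% = 98% of Fennick, so Noa controls Fennick.
Northlake and Fennick and Anchor together hold 53% + 26% + 10% = 89% of Ironvale, so Noa controls Ironvale.

Yes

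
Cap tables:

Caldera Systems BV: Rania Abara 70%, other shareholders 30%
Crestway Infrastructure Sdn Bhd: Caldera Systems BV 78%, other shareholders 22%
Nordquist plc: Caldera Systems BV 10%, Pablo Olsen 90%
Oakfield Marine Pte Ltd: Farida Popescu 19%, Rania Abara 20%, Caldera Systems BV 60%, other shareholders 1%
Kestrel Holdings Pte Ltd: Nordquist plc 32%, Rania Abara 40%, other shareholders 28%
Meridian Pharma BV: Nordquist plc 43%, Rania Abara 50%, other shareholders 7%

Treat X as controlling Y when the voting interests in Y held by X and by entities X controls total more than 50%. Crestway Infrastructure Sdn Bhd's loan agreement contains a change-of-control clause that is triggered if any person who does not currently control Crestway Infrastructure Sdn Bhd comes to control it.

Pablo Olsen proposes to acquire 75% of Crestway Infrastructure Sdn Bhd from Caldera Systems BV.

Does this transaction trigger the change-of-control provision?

Yes

The purchase adds only to Pablo's holdings (Caldera's stake shrinks), so Pablo is the only person who could newly come to control Crestway.
Pablo holds 90% of Nordquist, so Pablo controls Nordquist.
Neither Pablo nor any entity Pablo controls holds any voting interest in Crestway.
So before the transaction, Pablo does not control Crestway.
After the purchase, Pablo holds 75% of Crestway directly, and Caldera's stake falls to 3%.
Pablo holds 75% of Crestway, so Pablo controls Crestway.
Pablo did not control Crestway before and does after, so the clause is triggered.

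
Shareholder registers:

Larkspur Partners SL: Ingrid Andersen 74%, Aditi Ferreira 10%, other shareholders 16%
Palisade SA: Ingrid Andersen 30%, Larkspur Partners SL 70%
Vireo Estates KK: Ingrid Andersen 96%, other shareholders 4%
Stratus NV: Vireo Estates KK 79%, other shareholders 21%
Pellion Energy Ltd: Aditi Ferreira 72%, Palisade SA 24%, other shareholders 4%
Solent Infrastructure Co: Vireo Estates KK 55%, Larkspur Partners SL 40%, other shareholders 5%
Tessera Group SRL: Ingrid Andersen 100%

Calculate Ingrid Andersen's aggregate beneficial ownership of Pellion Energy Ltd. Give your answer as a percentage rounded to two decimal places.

19.63%

Ingrid reaches Pellion along 2 paths.
Via Palisade: 30% × 24% = 7.2%.
Via Larkspur → Palisade: 74% × 70% × 24% = 12.432%.
Total: 7.2% + 12.432% = 19.632%.
Rounded: 19.63%.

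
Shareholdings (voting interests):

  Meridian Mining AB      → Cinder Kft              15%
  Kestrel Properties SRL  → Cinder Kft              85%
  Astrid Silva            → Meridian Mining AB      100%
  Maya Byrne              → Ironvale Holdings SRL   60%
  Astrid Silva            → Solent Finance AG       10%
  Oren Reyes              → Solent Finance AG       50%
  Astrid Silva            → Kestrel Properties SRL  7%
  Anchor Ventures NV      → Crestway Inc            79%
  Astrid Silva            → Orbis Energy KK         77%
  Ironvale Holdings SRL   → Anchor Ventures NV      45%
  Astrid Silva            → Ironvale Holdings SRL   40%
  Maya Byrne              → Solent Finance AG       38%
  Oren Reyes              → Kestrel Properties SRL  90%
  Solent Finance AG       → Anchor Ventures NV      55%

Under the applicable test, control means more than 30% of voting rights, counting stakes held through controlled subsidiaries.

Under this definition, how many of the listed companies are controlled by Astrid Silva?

5

Astrid holds 40% of Ironvale, so Astrid controls Ironvale.
Astrid holds 100% of Meridian, so Astrid controls Meridian.
Astrid holds 77% of Orbis, so Astrid controls Orbis.
Ironvale holds 45% of Anchor, so Astrid controls Anchor.
Anchor holds 79% of Crestway, so Astrid controls Crestway.
No other company's threshold is met.
Astrid controls 5 companies.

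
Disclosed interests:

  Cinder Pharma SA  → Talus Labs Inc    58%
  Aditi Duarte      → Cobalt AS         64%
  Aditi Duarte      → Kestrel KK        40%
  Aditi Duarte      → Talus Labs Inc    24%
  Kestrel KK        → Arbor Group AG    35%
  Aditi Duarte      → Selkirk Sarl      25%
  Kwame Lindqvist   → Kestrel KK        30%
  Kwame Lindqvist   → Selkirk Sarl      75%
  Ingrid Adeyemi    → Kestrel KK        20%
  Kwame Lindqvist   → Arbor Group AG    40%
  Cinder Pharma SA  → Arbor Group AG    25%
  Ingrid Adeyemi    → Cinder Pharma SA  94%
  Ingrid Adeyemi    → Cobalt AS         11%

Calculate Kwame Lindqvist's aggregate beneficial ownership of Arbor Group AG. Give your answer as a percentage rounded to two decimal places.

Kwame reaches Arbor along 2 paths.
Direct stake: 40% = 40%.
Via Kestrel: 30% × 35% = 10.5%.
Total: 40% + 10.5% = 50.5%.
Rounded: 50.50%.

50.50%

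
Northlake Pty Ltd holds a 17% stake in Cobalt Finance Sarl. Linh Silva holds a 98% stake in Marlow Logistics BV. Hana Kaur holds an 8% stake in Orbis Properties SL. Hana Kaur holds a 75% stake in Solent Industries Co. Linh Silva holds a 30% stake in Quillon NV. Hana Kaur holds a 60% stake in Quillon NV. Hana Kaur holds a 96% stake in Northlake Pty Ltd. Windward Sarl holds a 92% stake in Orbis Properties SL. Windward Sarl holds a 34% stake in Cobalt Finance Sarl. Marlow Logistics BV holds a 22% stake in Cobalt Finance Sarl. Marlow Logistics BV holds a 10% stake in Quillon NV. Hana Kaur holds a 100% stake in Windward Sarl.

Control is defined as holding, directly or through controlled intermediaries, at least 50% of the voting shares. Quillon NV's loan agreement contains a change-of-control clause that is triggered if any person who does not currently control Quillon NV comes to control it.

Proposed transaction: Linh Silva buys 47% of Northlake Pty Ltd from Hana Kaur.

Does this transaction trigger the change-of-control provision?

No

The purchase adds only to Linh's holdings (Hana's stake shrinks), so Linh is the only person who could newly come to control Quillon.
Linh holds 98% of Marlow, so Linh controls Marlow.
In Quillon, Linh's side holds only 30% + 10% = 40%, not ≥ 50%.
So before the transaction, Linh does not control Quillon.
After the purchase, Linh holds 47% of Northlake directly, and Hana's stake falls to 49%.
Linh's side now holds 47% of Northlake, not ≥ 50%, so Linh still does not control Northlake.
After the transaction, Linh's side holds 30% + 10% = 40% of Quillon, not ≥ 50%, so Linh still does not control Quillon.
No new person acquires control, so the clause is not triggered.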